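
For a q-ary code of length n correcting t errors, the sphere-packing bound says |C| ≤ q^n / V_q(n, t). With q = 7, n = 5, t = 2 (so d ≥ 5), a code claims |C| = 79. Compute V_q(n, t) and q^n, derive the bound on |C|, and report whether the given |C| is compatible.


V_q(n, t) = 391, q^n = 16807, Hamming bound = 42, |C| = 79 > bound (violated).

Step 1: Compute V_q(n, t) = Σ_{j=0}^2 C(n, j) (q−1)^j.
  j = 0: C(5,0)·(6)^0 = 1·1 = 1.
  j = 1: C(5,1)·(6)^1 = 5·6 = 30.
  j = 2: C(5,2)·(6)^2 = 10·36 = 360.
  V_q(n, t) = 1 + 30 + 360 = 391.
Step 2: q^n = 7^5 = 16807.
Step 3: Hamming bound ⌊q^n / V_q(n,t)⌋ = ⌊16807/391⌋ = 42.
Step 4: Compare |C| = 79 to 42: violated.
The claimed |C| lies above the Hamming bound, so no 7-ary code of length 5 with d ≥ 5 can have 79 codewords.


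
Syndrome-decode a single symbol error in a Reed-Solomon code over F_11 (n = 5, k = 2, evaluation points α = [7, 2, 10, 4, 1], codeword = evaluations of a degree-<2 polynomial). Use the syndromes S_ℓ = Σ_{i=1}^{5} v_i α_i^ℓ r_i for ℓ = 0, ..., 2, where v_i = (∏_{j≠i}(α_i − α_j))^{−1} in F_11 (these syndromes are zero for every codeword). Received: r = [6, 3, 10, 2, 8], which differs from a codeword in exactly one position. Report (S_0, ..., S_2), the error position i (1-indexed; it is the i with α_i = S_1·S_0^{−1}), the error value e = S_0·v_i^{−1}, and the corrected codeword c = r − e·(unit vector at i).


S = (4, 4, 4), error at position 5, error magnitude e = 10, c = [6, 3, 10, 2, 9].

Step 1: column multipliers v_i = (∏_{j≠i}(α_i − α_j))^{−1} mod 11.
  i = 1 (α = 7): (7−2)(7−10)(7−4)(7−1) = 5·(−3)·3·6 = −270 ≡ 5, so v_1 = 5^{−1} = 9 (mod 11).
  i = 2 (α = 2): (2−7)(2−10)(2−4)(2−1) = (−5)·(−8)·(−2)·1 = −80 ≡ 8, so v_2 = 8^{−1} = 7 (mod 11).
  i = 3 (α = 10): (10−7)(10−2)(10−4)(10−1) = 3·8·6·9 = 1296 ≡ 9, so v_3 = 9^{−1} = 5 (mod 11).
  i = 4 (α = 4): (4−7)(4−2)(4−10)(4−1) = (−3)·2·(−6)·3 = 108 ≡ 9, so v_4 = 9^{−1} = 5 (mod 11).
  i = 5 (α = 1): (1−7)(1−2)(1−10)(1−4) = (−6)·(−1)·(−9)·(−3) = 162 ≡ 8, so v_5 = 8^{−1} = 7 (mod 11).
  v = [9, 7, 5, 5, 7].
Step 2: syndromes of r = [6, 3, 10, 2, 8] (all sums mod 11).
  S_0 = Σ v_i r_i = 9·6 + 7·3 + 5·10 + 5·2 + 7·8 = 191 ≡ 4.
  S_1 = Σ v_i α_i r_i = 9·7·6 + 7·2·3 + 5·10·10 + 5·4·2 + 7·1·8 = 1016 ≡ 4.
  α_i^2 mod 11 = [5, 4, 1, 5, 1].
  S_2 = Σ v_i α_i^2 r_i = 9·5·6 + 7·4·3 + 5·1·10 + 5·5·2 + 7·1·8 = 510 ≡ 4.
  S = (4, 4, 4) ≠ 0, so r is not a codeword (an error is present).
Step 3: locate the error. For a single error e at position i, S_ℓ = v_i·e·α_i^ℓ, so α_err = S_1/S_0.
  S_0^{−1} = 4^{−1} = 3 (mod 11), so α_err = 4·3 = 12 ≡ 1 = α_5. Error position i = 5.
  Consistency check: S_2/S_1 = 4·3 = 12 ≡ 1 = α_err ✓ (single-error assumption holds).
Step 4: error magnitude e = S_0/v_5 = S_0·∏_{j≠5}(α_5 − α_j) = 4·8 = 32 ≡ 10 (mod 11).
Step 5: correct position 5: c_5 = r_5 − e = 8 − 10 ≡ 9 (mod 11). Hence c = [6, 3, 10, 2, 9].
  Check: interpolating c through the α_i gives m(x) = 4 + 5·x (degree < 2) with m(α_i) = c_i for every i, so c is indeed a codeword.


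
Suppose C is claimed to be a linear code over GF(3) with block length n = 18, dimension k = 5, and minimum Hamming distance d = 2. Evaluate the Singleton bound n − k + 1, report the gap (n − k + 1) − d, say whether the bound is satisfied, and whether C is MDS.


Singleton RHS = n − k + 1 = 14, slack = 12, bound satisfied, not MDS.

Singleton bound: d ≤ n − k + 1.
Here n = 18, k = 5, so n − k + 1 = 14.
Given d = 2, check d ≤ 14: YES.
Slack = (n − k + 1) − d = 12.
The code is NOT MDS (slack = 12 > 0).
Description: the claimed parameters are [18, 5, 2]_3; such a code would be non-MDS.


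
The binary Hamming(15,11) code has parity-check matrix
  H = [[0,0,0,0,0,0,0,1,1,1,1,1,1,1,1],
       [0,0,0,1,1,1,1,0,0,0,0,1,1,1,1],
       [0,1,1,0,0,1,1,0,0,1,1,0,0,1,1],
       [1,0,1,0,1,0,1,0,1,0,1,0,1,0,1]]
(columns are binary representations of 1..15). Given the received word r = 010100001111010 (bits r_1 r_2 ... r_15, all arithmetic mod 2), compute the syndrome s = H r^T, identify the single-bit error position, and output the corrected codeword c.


s = (1, 1, 0, 0)^T, error position = 12, corrected codeword c = 010100001110010

Compute s = H r^T mod 2 one row at a time:
  s_1 = 0 + 1 + 1 + 1 + 1 + 0 + 1 + 0 = 5 ≡ 1 (mod 2).
  s_2 = 1 + 0 + 0 + 0 + 1 + 0 + 1 + 0 = 3 ≡ 1 (mod 2).
  s_3 = 1 + 0 + 0 + 0 + 1 + 1 + 1 + 0 = 4 ≡ 0 (mod 2).
  s_4 = 0 + 0 + 0 + 0 + 1 + 1 + 0 + 0 = 2 ≡ 0 (mod 2).
s = (1, 1, 0, 0)^T — this equals column 12 of H (binary 1100), so error is at position 12.
Correct: flip bit 12 of r = 010100001111010 to get c = 010100001110010.


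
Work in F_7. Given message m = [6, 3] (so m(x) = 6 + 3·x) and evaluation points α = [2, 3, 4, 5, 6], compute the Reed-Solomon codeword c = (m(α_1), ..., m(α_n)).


c = [5, 1, 4, 0, 3]

Message polynomial: m(x) = 6 + 3·x (mod 7).
For each evaluation point α_i, compute m(α_i) mod 7:
  α_1 = 2: Horner steps 3 → 5, so m(2) = 5.
  α_2 = 3: Horner steps 3 → 1, so m(3) = 1.
  α_3 = 4: Horner steps 3 → 4, so m(4) = 4.
  α_4 = 5: Horner steps 3 → 0, so m(5) = 0.
  α_5 = 6: Horner steps 3 → 3, so m(6) = 3.
Codeword c = [5, 1, 4, 0, 3] ∈ F_7^5.


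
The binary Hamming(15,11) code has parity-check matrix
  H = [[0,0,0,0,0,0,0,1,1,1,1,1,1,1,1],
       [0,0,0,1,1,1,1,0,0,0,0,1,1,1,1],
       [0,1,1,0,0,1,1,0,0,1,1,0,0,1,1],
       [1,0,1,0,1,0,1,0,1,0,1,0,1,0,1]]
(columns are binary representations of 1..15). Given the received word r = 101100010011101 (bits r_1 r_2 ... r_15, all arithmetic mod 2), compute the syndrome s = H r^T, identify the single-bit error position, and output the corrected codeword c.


s = (1, 0, 1, 1)^T, error position = 11, corrected codeword c = 101100010001101

Compute s = H r^T mod 2 one row at a time:
  s_1 = 1 + 0 + 0 + 1 + 1 + 1 + 0 + 1 = 5 ≡ 1 (mod 2).
  s_2 = 1 + 0 + 0 + 0 + 1 + 1 + 0 + 1 = 4 ≡ 0 (mod 2).
  s_3 = 0 + 1 + 0 + 0 + 0 + 1 + 0 + 1 = 3 ≡ 1 (mod 2).
  s_4 = 1 + 1 + 0 + 0 + 0 + 1 + 1 + 1 = 5 ≡ 1 (mod 2).
s = (1, 0, 1, 1)^T — this equals column 11 of H (binary 1011), so error is at position 11.
Correct: flip bit 11 of r = 101100010011101 to get c = 101100010001101.


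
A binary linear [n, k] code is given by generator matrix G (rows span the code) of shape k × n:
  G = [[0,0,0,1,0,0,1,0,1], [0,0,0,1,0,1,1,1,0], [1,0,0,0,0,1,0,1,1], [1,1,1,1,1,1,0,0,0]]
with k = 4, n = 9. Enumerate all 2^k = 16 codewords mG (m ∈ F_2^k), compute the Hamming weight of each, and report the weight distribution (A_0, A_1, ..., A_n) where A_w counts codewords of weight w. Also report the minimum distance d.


Weight distribution: A_0 = 1, A_1 = 1, A_3 = 2, A_4 = 3, A_5 = 3, A_6 = 4, A_7 = 2. Minimum distance d = 1.

Enumerate all 2^4 = 16 messages m ∈ F_2^4.
For each, compute codeword c = mG in F_2^9, then tally its weight.
  m = 0000 → c = 000000000, weight = 0.
  m = 1000 → c = 000100101, weight = 3.
  m = 0100 → c = 000101110, weight = 4.
  m = 1100 → c = 000001011, weight = 3.
  m = 0010 → c = 100001011, weight = 4.
  m = 1010 → c = 100101110, weight = 5.
  m = 0110 → c = 100100101, weight = 4.
  m = 1110 → c = 100000000, weight = 1.
  m = 0001 → c = 111111000, weight = 6.
  m = 1001 → c = 111011101, weight = 7.
  m = 0101 → c = 111010110, weight = 6.
  m = 1101 → c = 111110011, weight = 7.
  m = 0011 → c = 011110011, weight = 6.
  m = 1011 → c = 011010110, weight = 5.
  m = 0111 → c = 011011101, weight = 6.
  m = 1111 → c = 011111000, weight = 5.
Tally weights:
  weight 0: 1 codewords.
  weight 1: 1 codewords.
  weight 3: 2 codewords.
  weight 4: 3 codewords.
  weight 5: 3 codewords.
  weight 6: 4 codewords.
  weight 7: 2 codewords.
Minimum distance d = smallest w > 0 with A_w > 0 = 1.
Sanity: Σ A_w = 16 = 2^4 = 16 ✓.


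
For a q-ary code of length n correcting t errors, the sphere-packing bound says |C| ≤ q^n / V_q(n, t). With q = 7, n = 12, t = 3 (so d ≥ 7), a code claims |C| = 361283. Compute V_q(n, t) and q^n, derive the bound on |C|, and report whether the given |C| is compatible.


V_q(n, t) = 49969, q^n = 13841287201, Hamming bound = 276997, |C| = 361283 > bound (violated).

Step 1: Compute V_q(n, t) = Σ_{j=0}^3 C(n, j) (q−1)^j.
  j = 0: C(12,0)·(6)^0 = 1·1 = 1.
  j = 1: C(12,1)·(6)^1 = 12·6 = 72.
  j = 2: C(12,2)·(6)^2 = 66·36 = 2376.
  j = 3: C(12,3)·(6)^3 = 220·216 = 47520.
  V_q(n, t) = 1 + 72 + 2376 + 47520 = 49969.
Step 2: q^n = 7^12 = 13841287201.
Step 3: Hamming bound ⌊q^n / V_q(n,t)⌋ = ⌊13841287201/49969⌋ = 276997.
Step 4: Compare |C| = 361283 to 276997: violated.
The claimed |C| lies above the Hamming bound, so no 7-ary code of length 12 with d ≥ 7 can have 361283 codewords.


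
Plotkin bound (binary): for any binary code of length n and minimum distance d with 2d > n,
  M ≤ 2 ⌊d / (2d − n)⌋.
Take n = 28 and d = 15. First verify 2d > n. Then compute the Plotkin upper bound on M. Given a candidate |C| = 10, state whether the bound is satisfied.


Plotkin bound M ≤ 14; given |C| = 10 ≤ bound (satisfied).

Check applicability: 2d = 30, n = 28.
2d − n = 2 > 0, so Plotkin applies.
Compute d/(2d−n) = 15/2 ≈ 7.5000.
⌊d/(2d−n)⌋ = 7.
Plotkin bound: M ≤ 2·7 = 14.
Given |C| = 10, check: satisfied.
This |C| is below the Plotkin bound.


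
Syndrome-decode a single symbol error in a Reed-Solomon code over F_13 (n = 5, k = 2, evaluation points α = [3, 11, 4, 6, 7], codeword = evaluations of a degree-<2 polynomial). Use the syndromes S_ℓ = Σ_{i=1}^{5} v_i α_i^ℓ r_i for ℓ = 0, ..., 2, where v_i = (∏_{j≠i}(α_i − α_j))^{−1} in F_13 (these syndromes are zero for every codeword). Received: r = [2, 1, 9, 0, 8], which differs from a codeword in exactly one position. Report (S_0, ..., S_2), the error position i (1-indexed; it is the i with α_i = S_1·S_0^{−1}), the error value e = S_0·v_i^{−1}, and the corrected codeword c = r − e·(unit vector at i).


S = (9, 10, 1), error at position 3, error magnitude e = 12, c = [2, 1, 10, 0, 8].

Step 1: column multipliers v_i = (∏_{j≠i}(α_i − α_j))^{−1} mod 13.
  i = 1 (α = 3): (3−11)(3−4)(3−6)(3−7) = (−8)·(−1)·(−3)·(−4) = 96 ≡ 5, so v_1 = 5^{−1} = 8 (mod 13).
  i = 2 (α = 11): (11−3)(11−4)(11−6)(11−7) = 8·7·5·4 = 1120 ≡ 2, so v_2 = 2^{−1} = 7 (mod 13).
  i = 3 (α = 4): (4−3)(4−11)(4−6)(4−7) = 1·(−7)·(−2)·(−3) = −42 ≡ 10, so v_3 = 10^{−1} = 4 (mod 13).
  i = 4 (α = 6): (6−3)(6−11)(6−4)(6−7) = 3·(−5)·2·(−1) = 30 ≡ 4, so v_4 = 4^{−1} = 10 (mod 13).
  i = 5 (α = 7): (7−3)(7−11)(7−4)(7−6) = 4·(−4)·3·1 = −48 ≡ 4, so v_5 = 4^{−1} = 10 (mod 13).
  v = [8, 7, 4, 10, 10].
Step 2: syndromes of r = [2, 1, 9, 0, 8] (all sums mod 13).
  S_0 = Σ v_i r_i = 8·2 + 7·1 + 4·9 + 10·0 + 10·8 = 139 ≡ 9.
  S_1 = Σ v_i α_i r_i = 8·3·2 + 7·11·1 + 4·4·9 + 10·6·0 + 10·7·8 = 829 ≡ 10.
  α_i^2 mod 13 = [9, 4, 3, 10, 10].
  S_2 = Σ v_i α_i^2 r_i = 8·9·2 + 7·4·1 + 4·3·9 + 10·10·0 + 10·10·8 = 1080 ≡ 1.
  S = (9, 10, 1) ≠ 0, so r is not a codeword (an error is present).
Step 3: locate the error. For a single error e at position i, S_ℓ = v_i·e·α_i^ℓ, so α_err = S_1/S_0.
  S_0^{−1} = 9^{−1} = 3 (mod 13), so α_err = 10·3 = 30 ≡ 4 = α_3. Error position i = 3.
  Consistency check: S_2/S_1 = 1·4 = 4 ≡ 4 = α_err ✓ (single-error assumption holds).
Step 4: error magnitude e = S_0/v_3 = S_0·∏_{j≠3}(α_3 − α_j) = 9·10 = 90 ≡ 12 (mod 13).
Step 5: correct position 3: c_3 = r_3 − e = 9 − 12 ≡ 10 (mod 13). Hence c = [2, 1, 10, 0, 8].
  Check: interpolating c through the α_i gives m(x) = 4 + 8·x (degree < 2) with m(α_i) = c_i for every i, so c is indeed a codeword.


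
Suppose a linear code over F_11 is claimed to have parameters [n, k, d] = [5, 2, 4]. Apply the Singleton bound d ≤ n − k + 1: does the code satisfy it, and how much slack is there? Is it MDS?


Singleton RHS = n − k + 1 = 4, slack = 0, bound satisfied, MDS.

Singleton bound: d ≤ n − k + 1.
Here n = 5, k = 2, so n − k + 1 = 4.
Given d = 4, check d ≤ 4: YES.
Slack = (n − k + 1) − d = 0.
The code is MDS (slack = 0).
Description: the claimed parameters are [5, 2, 4]_11; such a code would be MDS (meets Singleton bound).


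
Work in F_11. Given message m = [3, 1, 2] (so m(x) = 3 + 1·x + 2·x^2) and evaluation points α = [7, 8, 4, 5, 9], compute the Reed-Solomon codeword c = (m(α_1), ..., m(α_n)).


c = [9, 7, 6, 3, 9]

Message polynomial: m(x) = 3 + 1·x + 2·x^2 (mod 11).
For each evaluation point α_i, compute m(α_i) mod 11:
  α_1 = 7: Horner steps 2 → 4 → 9, so m(7) = 9.
  α_2 = 8: Horner steps 2 → 6 → 7, so m(8) = 7.
  α_3 = 4: Horner steps 2 → 9 → 6, so m(4) = 6.
  α_4 = 5: Horner steps 2 → 0 → 3, so m(5) = 3.
  α_5 = 9: Horner steps 2 → 8 → 9, so m(9) = 9.
Codeword c = [9, 7, 6, 3, 9] ∈ F_11^5.


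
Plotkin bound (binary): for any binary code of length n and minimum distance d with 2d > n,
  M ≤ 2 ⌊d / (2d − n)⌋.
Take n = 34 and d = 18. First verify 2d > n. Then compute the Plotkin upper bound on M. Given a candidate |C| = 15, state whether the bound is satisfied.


Plotkin bound M ≤ 18; given |C| = 15 ≤ bound (satisfied).

Check applicability: 2d = 36, n = 34.
2d − n = 2 > 0, so Plotkin applies.
Compute d/(2d−n) = 18/2 ≈ 9.0000.
⌊d/(2d−n)⌋ = 9.
Plotkin bound: M ≤ 2·9 = 18.
Given |C| = 15, check: satisfied.
This |C| is below the Plotkin bound.


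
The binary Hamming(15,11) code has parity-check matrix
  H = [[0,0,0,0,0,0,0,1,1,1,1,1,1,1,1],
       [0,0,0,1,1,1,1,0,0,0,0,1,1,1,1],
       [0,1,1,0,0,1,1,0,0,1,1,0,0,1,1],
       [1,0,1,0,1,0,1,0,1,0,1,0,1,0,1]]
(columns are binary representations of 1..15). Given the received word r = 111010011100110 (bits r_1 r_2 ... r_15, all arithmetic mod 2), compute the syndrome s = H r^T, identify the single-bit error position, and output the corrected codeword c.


s = (1, 1, 0, 1)^T, error position = 13, corrected codeword c = 111010011100010

Compute s = H r^T mod 2 one row at a time:
  s_1 = 1 + 1 + 1 + 0 + 0 + 1 + 1 + 0 = 5 ≡ 1 (mod 2).
  s_2 = 0 + 1 + 0 + 0 + 0 + 1 + 1 + 0 = 3 ≡ 1 (mod 2).
  s_3 = 1 + 1 + 0 + 0 + 1 + 0 + 1 + 0 = 4 ≡ 0 (mod 2).
  s_4 = 1 + 1 + 1 + 0 + 1 + 0 + 1 + 0 = 5 ≡ 1 (mod 2).
s = (1, 1, 0, 1)^T — this equals column 13 of H (binary 1101), so error is at position 13.
Correct: flip bit 13 of r = 111010011100110 to get c = 111010011100010.


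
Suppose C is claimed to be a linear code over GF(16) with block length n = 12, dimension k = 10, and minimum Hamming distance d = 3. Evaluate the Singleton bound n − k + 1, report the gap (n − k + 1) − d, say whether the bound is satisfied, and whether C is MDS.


Singleton RHS = n − k + 1 = 3, slack = 0, bound satisfied, MDS.

Singleton bound: d ≤ n − k + 1.
Here n = 12, k = 10, so n − k + 1 = 3.
Given d = 3, check d ≤ 3: YES.
Slack = (n − k + 1) − d = 0.
The code is MDS (slack = 0).
Description: the claimed parameters are [12, 10, 3]_16; such a code would be MDS (meets Singleton bound).


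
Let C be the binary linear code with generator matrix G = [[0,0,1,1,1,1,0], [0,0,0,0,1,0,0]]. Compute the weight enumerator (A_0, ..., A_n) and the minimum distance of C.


Weight distribution: A_0 = 1, A_1 = 1, A_3 = 1, A_4 = 1. Minimum distance d = 1.

Enumerate all 2^2 = 4 messages m ∈ F_2^2.
For each, compute codeword c = mG in F_2^7, then tally its weight.
  m = 00 → c = 0000000, weight = 0.
  m = 10 → c = 0011110, weight = 4.
  m = 01 → c = 0000100, weight = 1.
  m = 11 → c = 0011010, weight = 3.
Tally weights:
  weight 0: 1 codewords.
  weight 1: 1 codewords.
  weight 3: 1 codewords.
  weight 4: 1 codewords.
Minimum distance d = smallest w > 0 with A_w > 0 = 1.
Sanity: Σ A_w = 4 = 2^2 = 4 ✓.


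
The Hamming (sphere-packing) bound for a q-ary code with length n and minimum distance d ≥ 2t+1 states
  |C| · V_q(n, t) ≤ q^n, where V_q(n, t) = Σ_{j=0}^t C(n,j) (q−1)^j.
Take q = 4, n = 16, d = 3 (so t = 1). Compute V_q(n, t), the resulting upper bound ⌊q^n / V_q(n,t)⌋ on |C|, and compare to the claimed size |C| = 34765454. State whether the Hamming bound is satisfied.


V_q(n, t) = 49, q^n = 4294967296, Hamming bound = 87652393, |C| = 34765454 ≤ bound (satisfied).

Step 1: Compute V_q(n, t) = Σ_{j=0}^1 C(n, j) (q−1)^j.
  j = 0: C(16,0)·(3)^0 = 1·1 = 1.
  j = 1: C(16,1)·(3)^1 = 16·3 = 48.
  V_q(n, t) = 1 + 48 = 49.
Step 2: q^n = 4^16 = 4294967296.
Step 3: Hamming bound ⌊q^n / V_q(n,t)⌋ = ⌊4294967296/49⌋ = 87652393.
Step 4: Compare |C| = 34765454 to 87652393: satisfied.
The claimed |C| lies below the Hamming bound.


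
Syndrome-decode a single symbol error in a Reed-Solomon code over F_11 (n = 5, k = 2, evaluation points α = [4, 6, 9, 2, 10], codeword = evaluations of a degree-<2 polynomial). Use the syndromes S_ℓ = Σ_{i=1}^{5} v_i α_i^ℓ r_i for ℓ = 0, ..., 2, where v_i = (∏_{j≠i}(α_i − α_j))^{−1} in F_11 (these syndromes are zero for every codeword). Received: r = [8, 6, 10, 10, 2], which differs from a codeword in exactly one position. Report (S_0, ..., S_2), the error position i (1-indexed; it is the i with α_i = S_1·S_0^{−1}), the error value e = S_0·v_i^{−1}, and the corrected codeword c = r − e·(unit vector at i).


S = (8, 6, 10), error at position 3, error magnitude e = 7, c = [8, 6, 3, 10, 2].

Step 1: column multipliers v_i = (∏_{j≠i}(α_i − α_j))^{−1} mod 11.
  i = 1 (α = 4): (4−6)(4−9)(4−2)(4−10) = (−2)·(−5)·2·(−6) = −120 ≡ 1, so v_1 = 1^{−1} = 1 (mod 11).
  i = 2 (α = 6): (6−4)(6−9)(6−2)(6−10) = 2·(−3)·4·(−4) = 96 ≡ 8, so v_2 = 8^{−1} = 7 (mod 11).
  i = 3 (α = 9): (9−4)(9−6)(9−2)(9−10) = 5·3·7·(−1) = −105 ≡ 5, so v_3 = 5^{−1} = 9 (mod 11).
  i = 4 (α = 2): (2−4)(2−6)(2−9)(2−10) = (−2)·(−4)·(−7)·(−8) = 448 ≡ 8, so v_4 = 8^{−1} = 7 (mod 11).
  i = 5 (α = 10): (10−4)(10−6)(10−9)(10−2) = 6·4·1·8 = 192 ≡ 5, so v_5 = 5^{−1} = 9 (mod 11).
  v = [1, 7, 9, 7, 9].
Step 2: syndromes of r = [8, 6, 10, 10, 2] (all sums mod 11).
  S_0 = Σ v_i r_i = 1·8 + 7·6 + 9·10 + 7·10 + 9·2 = 228 ≡ 8.
  S_1 = Σ v_i α_i r_i = 1·4·8 + 7·6·6 + 9·9·10 + 7·2·10 + 9·10·2 = 1414 ≡ 6.
  α_i^2 mod 11 = [5, 3, 4, 4, 1].
  S_2 = Σ v_i α_i^2 r_i = 1·5·8 + 7·3·6 + 9·4·10 + 7·4·10 + 9·1·2 = 824 ≡ 10.
  S = (8, 6, 10) ≠ 0, so r is not a codeword (an error is present).
Step 3: locate the error. For a single error e at position i, S_ℓ = v_i·e·α_i^ℓ, so α_err = S_1/S_0.
  S_0^{−1} = 8^{−1} = 7 (mod 11), so α_err = 6·7 = 42 ≡ 9 = α_3. Error position i = 3.
  Consistency check: S_2/S_1 = 10·2 = 20 ≡ 9 = α_err ✓ (single-error assumption holds).
Step 4: error magnitude e = S_0/v_3 = S_0·∏_{j≠3}(α_3 − α_j) = 8·5 = 40 ≡ 7 (mod 11).
Step 5: correct position 3: c_3 = r_3 − e = 10 − 7 ≡ 3 (mod 11). Hence c = [8, 6, 3, 10, 2].
  Check: interpolating c through the α_i gives m(x) = 1 + 10·x (degree < 2) with m(α_i) = c_i for every i, so c is indeed a codeword.


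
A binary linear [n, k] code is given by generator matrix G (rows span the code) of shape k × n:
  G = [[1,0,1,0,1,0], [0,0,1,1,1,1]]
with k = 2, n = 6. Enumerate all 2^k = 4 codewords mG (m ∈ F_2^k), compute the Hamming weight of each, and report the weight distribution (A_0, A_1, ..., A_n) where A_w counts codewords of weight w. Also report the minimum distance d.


Weight distribution: A_0 = 1, A_3 = 2, A_4 = 1. Minimum distance d = 3.

Enumerate all 2^2 = 4 messages m ∈ F_2^2.
For each, compute codeword c = mG in F_2^6, then tally its weight.
  m = 00 → c = 000000, weight = 0.
  m = 10 → c = 101010, weight = 3.
  m = 01 → c = 001111, weight = 4.
  m = 11 → c = 100101, weight = 3.
Tally weights:
  weight 0: 1 codewords.
  weight 3: 2 codewords.
  weight 4: 1 codewords.
Minimum distance d = smallest w > 0 with A_w > 0 = 3.
Sanity: Σ A_w = 4 = 2^2 = 4 ✓.


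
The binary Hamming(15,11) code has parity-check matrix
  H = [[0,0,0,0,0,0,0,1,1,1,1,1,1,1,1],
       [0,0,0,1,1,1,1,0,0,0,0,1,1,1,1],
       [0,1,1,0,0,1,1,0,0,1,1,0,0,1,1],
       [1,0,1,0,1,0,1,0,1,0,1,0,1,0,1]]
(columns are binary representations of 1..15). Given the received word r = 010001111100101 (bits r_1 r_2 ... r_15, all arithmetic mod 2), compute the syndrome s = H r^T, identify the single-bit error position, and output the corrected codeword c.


s = (1, 0, 1, 0)^T, error position = 10, corrected codeword c = 010001111000101

Compute s = H r^T mod 2 one row at a time:
  s_1 = 1 + 1 + 1 + 0 + 0 + 1 + 0 + 1 = 5 ≡ 1 (mod 2).
  s_2 = 0 + 0 + 1 + 1 + 0 + 1 + 0 + 1 = 4 ≡ 0 (mod 2).
  s_3 = 1 + 0 + 1 + 1 + 1 + 0 + 0 + 1 = 5 ≡ 1 (mod 2).
  s_4 = 0 + 0 + 0 + 1 + 1 + 0 + 1 + 1 = 4 ≡ 0 (mod 2).
s = (1, 0, 1, 0)^T — this equals column 10 of H (binary 1010), so error is at position 10.
Correct: flip bit 10 of r = 010001111100101 to get c = 010001111000101.


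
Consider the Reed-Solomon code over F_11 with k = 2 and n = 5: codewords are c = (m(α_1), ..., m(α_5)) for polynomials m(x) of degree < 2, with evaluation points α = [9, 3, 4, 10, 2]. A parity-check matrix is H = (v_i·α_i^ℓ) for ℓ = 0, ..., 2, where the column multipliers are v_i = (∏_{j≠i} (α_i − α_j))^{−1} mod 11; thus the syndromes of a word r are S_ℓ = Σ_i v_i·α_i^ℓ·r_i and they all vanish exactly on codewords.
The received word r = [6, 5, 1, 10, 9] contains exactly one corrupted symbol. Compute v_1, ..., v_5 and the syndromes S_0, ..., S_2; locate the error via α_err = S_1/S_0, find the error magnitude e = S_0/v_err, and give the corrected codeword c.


S = (8, 6, 10), error at position 1, error magnitude e = 3, c = [3, 5, 1, 10, 9].

Step 1: column multipliers v_i = (∏_{j≠i}(α_i − α_j))^{−1} mod 11.
  i = 1 (α = 9): (9−3)(9−4)(9−10)(9−2) = 6·5·(−1)·7 = −210 ≡ 10, so v_1 = 10^{−1} = 10 (mod 11).
  i = 2 (α = 3): (3−9)(3−4)(3−10)(3−2) = (−6)·(−1)·(−7)·1 = −42 ≡ 2, so v_2 = 2^{−1} = 6 (mod 11).
  i = 3 (α = 4): (4−9)(4−3)(4−10)(4−2) = (−5)·1·(−6)·2 = 60 ≡ 5, so v_3 = 5^{−1} = 9 (mod 11).
  i = 4 (α = 10): (10−9)(10−3)(10−4)(10−2) = 1·7·6·8 = 336 ≡ 6, so v_4 = 6^{−1} = 2 (mod 11).
  i = 5 (α = 2): (2−9)(2−3)(2−4)(2−10) = (−7)·(−1)·(−2)·(−8) = 112 ≡ 2, so v_5 = 2^{−1} = 6 (mod 11).
  v = [10, 6, 9, 2, 6].
Step 2: syndromes of r = [6, 5, 1, 10, 9] (all sums mod 11).
  S_0 = Σ v_i r_i = 10·6 + 6·5 + 9·1 + 2·10 + 6·9 = 173 ≡ 8.
  S_1 = Σ v_i α_i r_i = 10·9·6 + 6·3·5 + 9·4·1 + 2·10·10 + 6·2·9 = 974 ≡ 6.
  α_i^2 mod 11 = [4, 9, 5, 1, 4].
  S_2 = Σ v_i α_i^2 r_i = 10·4·6 + 6·9·5 + 9·5·1 + 2·1·10 + 6·4·9 = 791 ≡ 10.
  S = (8, 6, 10) ≠ 0, so r is not a codeword (an error is present).
Step 3: locate the error. For a single error e at position i, S_ℓ = v_i·e·α_i^ℓ, so α_err = S_1/S_0.
  S_0^{−1} = 8^{−1} = 7 (mod 11), so α_err = 6·7 = 42 ≡ 9 = α_1. Error position i = 1.
  Consistency check: S_2/S_1 = 10·2 = 20 ≡ 9 = α_err ✓ (single-error assumption holds).
Step 4: error magnitude e = S_0/v_1 = S_0·∏_{j≠1}(α_1 − α_j) = 8·10 = 80 ≡ 3 (mod 11).
Step 5: correct position 1: c_1 = r_1 − e = 6 − 3 ≡ 3 (mod 11). Hence c = [3, 5, 1, 10, 9].
  Check: interpolating c through the α_i gives m(x) = 6 + 7·x (degree < 2) with m(α_i) = c_i for every i, so c is indeed a codeword.


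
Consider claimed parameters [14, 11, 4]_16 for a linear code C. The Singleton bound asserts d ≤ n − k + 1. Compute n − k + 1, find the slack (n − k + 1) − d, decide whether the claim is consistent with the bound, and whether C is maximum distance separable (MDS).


Singleton RHS = n − k + 1 = 4, slack = 0, bound satisfied, MDS.

Singleton bound: d ≤ n − k + 1.
Here n = 14, k = 11, so n − k + 1 = 4.
Given d = 4, check d ≤ 4: YES.
Slack = (n − k + 1) − d = 0.
The code is MDS (slack = 0).
Description: the claimed parameters are [14, 11, 4]_16; such a code would be MDS (meets Singleton bound).


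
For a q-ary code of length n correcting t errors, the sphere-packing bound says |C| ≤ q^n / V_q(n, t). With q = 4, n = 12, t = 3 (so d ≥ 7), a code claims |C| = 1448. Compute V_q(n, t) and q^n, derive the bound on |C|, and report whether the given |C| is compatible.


V_q(n, t) = 6571, q^n = 16777216, Hamming bound = 2553, |C| = 1448 ≤ bound (satisfied).

Step 1: Compute V_q(n, t) = Σ_{j=0}^3 C(n, j) (q−1)^j.
  j = 0: C(12,0)·(3)^0 = 1·1 = 1.
  j = 1: C(12,1)·(3)^1 = 12·3 = 36.
  j = 2: C(12,2)·(3)^2 = 66·9 = 594.
  j = 3: C(12,3)·(3)^3 = 220·27 = 5940.
  V_q(n, t) = 1 + 36 + 594 + 5940 = 6571.
Step 2: q^n = 4^12 = 16777216.
Step 3: Hamming bound ⌊q^n / V_q(n,t)⌋ = ⌊16777216/6571⌋ = 2553.
Step 4: Compare |C| = 1448 to 2553: satisfied.
The claimed |C| lies below the Hamming bound.


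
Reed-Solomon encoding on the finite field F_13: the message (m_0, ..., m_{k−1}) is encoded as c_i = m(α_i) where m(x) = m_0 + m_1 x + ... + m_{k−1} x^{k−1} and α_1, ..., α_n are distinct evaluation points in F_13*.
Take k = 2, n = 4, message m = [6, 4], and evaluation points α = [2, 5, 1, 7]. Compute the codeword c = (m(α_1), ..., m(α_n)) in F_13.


c = [1, 0, 10, 8]

Message polynomial: m(x) = 6 + 4·x (mod 13).
For each evaluation point α_i, compute m(α_i) mod 13:
  α_1 = 2: Horner steps 4 → 1, so m(2) = 1.
  α_2 = 5: Horner steps 4 → 0, so m(5) = 0.
  α_3 = 1: Horner steps 4 → 10, so m(1) = 10.
  α_4 = 7: Horner steps 4 → 8, so m(7) = 8.
Codeword c = [1, 0, 10, 8] ∈ F_13^4.


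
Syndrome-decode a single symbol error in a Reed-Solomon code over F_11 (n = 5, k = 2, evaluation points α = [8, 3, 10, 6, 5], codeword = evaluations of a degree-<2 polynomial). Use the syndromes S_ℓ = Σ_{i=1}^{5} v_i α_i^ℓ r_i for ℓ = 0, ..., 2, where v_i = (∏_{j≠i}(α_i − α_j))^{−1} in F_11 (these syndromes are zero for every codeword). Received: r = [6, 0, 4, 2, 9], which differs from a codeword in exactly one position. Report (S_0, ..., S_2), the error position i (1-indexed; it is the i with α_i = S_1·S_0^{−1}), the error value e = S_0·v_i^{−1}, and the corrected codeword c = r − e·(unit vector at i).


S = (8, 4, 2), error at position 4, error magnitude e = 5, c = [6, 0, 4, 8, 9].

Step 1: column multipliers v_i = (∏_{j≠i}(α_i − α_j))^{−1} mod 11.
  i = 1 (α = 8): (8−3)(8−10)(8−6)(8−5) = 5·(−2)·2·3 = −60 ≡ 6, so v_1 = 6^{−1} = 2 (mod 11).
  i = 2 (α = 3): (3−8)(3−10)(3−6)(3−5) = (−5)·(−7)·(−3)·(−2) = 210 ≡ 1, so v_2 = 1^{−1} = 1 (mod 11).
  i = 3 (α = 10): (10−8)(10−3)(10−6)(10−5) = 2·7·4·5 = 280 ≡ 5, so v_3 = 5^{−1} = 9 (mod 11).
  i = 4 (α = 6): (6−8)(6−3)(6−10)(6−5) = (−2)·3·(−4)·1 = 24 ≡ 2, so v_4 = 2^{−1} = 6 (mod 11).
  i = 5 (α = 5): (5−8)(5−3)(5−10)(5−6) = (−3)·2·(−5)·(−1) = −30 ≡ 3, so v_5 = 3^{−1} = 4 (mod 11).
  v = [2, 1, 9, 6, 4].
Step 2: syndromes of r = [6, 0, 4, 2, 9] (all sums mod 11).
  S_0 = Σ v_i r_i = 2·6 + 1·0 + 9·4 + 6·2 + 4·9 = 96 ≡ 8.
  S_1 = Σ v_i α_i r_i = 2·8·6 + 1·3·0 + 9·10·4 + 6·6·2 + 4·5·9 = 708 ≡ 4.
  α_i^2 mod 11 = [9, 9, 1, 3, 3].
  S_2 = Σ v_i α_i^2 r_i = 2·9·6 + 1·9·0 + 9·1·4 + 6·3·2 + 4·3·9 = 288 ≡ 2.
  S = (8, 4, 2) ≠ 0, so r is not a codeword (an error is present).
Step 3: locate the error. For a single error e at position i, S_ℓ = v_i·e·α_i^ℓ, so α_err = S_1/S_0.
  S_0^{−1} = 8^{−1} = 7 (mod 11), so α_err = 4·7 = 28 ≡ 6 = α_4. Error position i = 4.
  Consistency check: S_2/S_1 = 2·3 = 6 ≡ 6 = α_err ✓ (single-error assumption holds).
Step 4: error magnitude e = S_0/v_4 = S_0·∏_{j≠4}(α_4 − α_j) = 8·2 = 16 ≡ 5 (mod 11).
Step 5: correct position 4: c_4 = r_4 − e = 2 − 5 ≡ 8 (mod 11). Hence c = [6, 0, 4, 8, 9].
  Check: interpolating c through the α_i gives m(x) = 3 + 10·x (degree < 2) with m(α_i) = c_i for every i, so c is indeed a codeword.


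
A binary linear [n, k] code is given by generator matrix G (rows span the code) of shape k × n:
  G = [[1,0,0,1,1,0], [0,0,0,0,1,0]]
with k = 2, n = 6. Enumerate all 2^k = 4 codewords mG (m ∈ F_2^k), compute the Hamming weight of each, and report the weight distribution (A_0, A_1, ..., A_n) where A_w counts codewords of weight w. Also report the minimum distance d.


Weight distribution: A_0 = 1, A_1 = 1, A_2 = 1, A_3 = 1. Minimum distance d = 1.

Enumerate all 2^2 = 4 messages m ∈ F_2^2.
For each, compute codeword c = mG in F_2^6, then tally its weight.
  m = 00 → c = 000000, weight = 0.
  m = 10 → c = 100110, weight = 3.
  m = 01 → c = 000010, weight = 1.
  m = 11 → c = 100100, weight = 2.
Tally weights:
  weight 0: 1 codewords.
  weight 1: 1 codewords.
  weight 2: 1 codewords.
  weight 3: 1 codewords.
Minimum distance d = smallest w > 0 with A_w > 0 = 1.
Sanity: Σ A_w = 4 = 2^2 = 4 ✓.


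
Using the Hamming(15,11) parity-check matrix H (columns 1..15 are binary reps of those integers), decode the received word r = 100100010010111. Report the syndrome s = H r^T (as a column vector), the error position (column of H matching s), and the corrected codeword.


s = (1, 0, 1, 0)^T, error position = 10, corrected codeword c = 100100010110111

Compute s = H r^T mod 2 one row at a time:
  s_1 = 1 + 0 + 0 + 1 + 0 + 1 + 1 + 1 = 5 ≡ 1 (mod 2).
  s_2 = 1 + 0 + 0 + 0 + 0 + 1 + 1 + 1 = 4 ≡ 0 (mod 2).
  s_3 = 0 + 0 + 0 + 0 + 0 + 1 + 1 + 1 = 3 ≡ 1 (mod 2).
  s_4 = 1 + 0 + 0 + 0 + 0 + 1 + 1 + 1 = 4 ≡ 0 (mod 2).
s = (1, 0, 1, 0)^T — this equals column 10 of H (binary 1010), so error is at position 10.
Correct: flip bit 10 of r = 100100010010111 to get c = 100100010110111.


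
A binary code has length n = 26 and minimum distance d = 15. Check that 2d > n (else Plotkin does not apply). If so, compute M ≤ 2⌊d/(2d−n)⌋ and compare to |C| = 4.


Plotkin bound M ≤ 6; given |C| = 4 ≤ bound (satisfied).

Check applicability: 2d = 30, n = 26.
2d − n = 4 > 0, so Plotkin applies.
Compute d/(2d−n) = 15/4 ≈ 3.7500.
⌊d/(2d−n)⌋ = 3.
Plotkin bound: M ≤ 2·3 = 6.
Given |C| = 4, check: satisfied.
This |C| is below the Plotkin bound.


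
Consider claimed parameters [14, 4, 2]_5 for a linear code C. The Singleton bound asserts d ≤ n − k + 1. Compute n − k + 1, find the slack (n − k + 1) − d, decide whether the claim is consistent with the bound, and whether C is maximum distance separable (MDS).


Singleton RHS = n − k + 1 = 11, slack = 9, bound satisfied, not MDS.

Singleton bound: d ≤ n − k + 1.
Here n = 14, k = 4, so n − k + 1 = 11.
Given d = 2, check d ≤ 11: YES.
Slack = (n − k + 1) − d = 9.
The code is NOT MDS (slack = 9 > 0).
Description: the claimed parameters are [14, 4, 2]_5; such a code would be non-MDS.


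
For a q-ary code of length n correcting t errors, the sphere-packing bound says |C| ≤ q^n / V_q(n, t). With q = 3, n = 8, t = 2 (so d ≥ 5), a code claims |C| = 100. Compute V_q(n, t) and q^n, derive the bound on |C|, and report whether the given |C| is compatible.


V_q(n, t) = 129, q^n = 6561, Hamming bound = 50, |C| = 100 > bound (violated).

Step 1: Compute V_q(n, t) = Σ_{j=0}^2 C(n, j) (q−1)^j.
  j = 0: C(8,0)·(2)^0 = 1·1 = 1.
  j = 1: C(8,1)·(2)^1 = 8·2 = 16.
  j = 2: C(8,2)·(2)^2 = 28·4 = 112.
  V_q(n, t) = 1 + 16 + 112 = 129.
Step 2: q^n = 3^8 = 6561.
Step 3: Hamming bound ⌊q^n / V_q(n,t)⌋ = ⌊6561/129⌋ = 50.
Step 4: Compare |C| = 100 to 50: violated.
The claimed |C| lies above the Hamming bound, so no 3-ary code of length 8 with d ≥ 5 can have 100 codewords.


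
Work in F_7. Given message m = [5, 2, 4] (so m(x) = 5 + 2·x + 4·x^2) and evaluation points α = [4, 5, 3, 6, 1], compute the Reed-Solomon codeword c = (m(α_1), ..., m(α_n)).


c = [0, 3, 5, 0, 4]

Message polynomial: m(x) = 5 + 2·x + 4·x^2 (mod 7).
For each evaluation point α_i, compute m(α_i) mod 7:
  α_1 = 4: Horner steps 4 → 4 → 0, so m(4) = 0.
  α_2 = 5: Horner steps 4 → 1 → 3, so m(5) = 3.
  α_3 = 3: Horner steps 4 → 0 → 5, so m(3) = 5.
  α_4 = 6: Horner steps 4 → 5 → 0, so m(6) = 0.
  α_5 = 1: Horner steps 4 → 6 → 4, so m(1) = 4.
Codeword c = [0, 3, 5, 0, 4] ∈ F_7^5.


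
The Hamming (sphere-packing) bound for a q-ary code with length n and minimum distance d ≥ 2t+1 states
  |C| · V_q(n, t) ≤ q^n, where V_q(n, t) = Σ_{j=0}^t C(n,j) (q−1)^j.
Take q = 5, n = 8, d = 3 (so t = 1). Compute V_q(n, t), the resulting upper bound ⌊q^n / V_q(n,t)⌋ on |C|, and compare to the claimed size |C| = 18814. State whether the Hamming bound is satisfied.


V_q(n, t) = 33, q^n = 390625, Hamming bound = 11837, |C| = 18814 > bound (violated).

Step 1: Compute V_q(n, t) = Σ_{j=0}^1 C(n, j) (q−1)^j.
  j = 0: C(8,0)·(4)^0 = 1·1 = 1.
  j = 1: C(8,1)·(4)^1 = 8·4 = 32.
  V_q(n, t) = 1 + 32 = 33.
Step 2: q^n = 5^8 = 390625.
Step 3: Hamming bound ⌊q^n / V_q(n,t)⌋ = ⌊390625/33⌋ = 11837.
Step 4: Compare |C| = 18814 to 11837: violated.
The claimed |C| lies above the Hamming bound, so no 5-ary code of length 8 with d ≥ 3 can have 18814 codewords.


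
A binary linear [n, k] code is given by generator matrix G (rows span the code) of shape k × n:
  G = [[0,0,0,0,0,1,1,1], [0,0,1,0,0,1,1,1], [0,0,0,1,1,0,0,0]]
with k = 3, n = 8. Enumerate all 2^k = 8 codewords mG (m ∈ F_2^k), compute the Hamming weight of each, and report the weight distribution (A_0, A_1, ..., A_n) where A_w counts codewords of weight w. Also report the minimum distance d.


Weight distribution: A_0 = 1, A_1 = 1, A_2 = 1, A_3 = 2, A_4 = 1, A_5 = 1, A_6 = 1. Minimum distance d = 1.

Enumerate all 2^3 = 8 messages m ∈ F_2^3.
For each, compute codeword c = mG in F_2^8, then tally its weight.
  m = 000 → c = 00000000, weight = 0.
  m = 100 → c = 00000111, weight = 3.
  m = 010 → c = 00100111, weight = 4.
  m = 110 → c = 00100000, weight = 1.
  m = 001 → c = 00011000, weight = 2.
  m = 101 → c = 00011111, weight = 5.
  m = 011 → c = 00111111, weight = 6.
  m = 111 → c = 00111000, weight = 3.
Tally weights:
  weight 0: 1 codewords.
  weight 1: 1 codewords.
  weight 2: 1 codewords.
  weight 3: 2 codewords.
  weight 4: 1 codewords.
  weight 5: 1 codewords.
  weight 6: 1 codewords.
Minimum distance d = smallest w > 0 with A_w > 0 = 1.
Sanity: Σ A_w = 8 = 2^3 = 8 ✓.


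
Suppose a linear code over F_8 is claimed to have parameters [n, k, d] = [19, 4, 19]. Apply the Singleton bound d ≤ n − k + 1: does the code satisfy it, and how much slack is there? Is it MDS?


Singleton RHS = n − k + 1 = 16, slack = -3, bound violated (no such code; not MDS).

Singleton bound: d ≤ n − k + 1.
Here n = 19, k = 4, so n − k + 1 = 16.
Given d = 19, check d ≤ 16: NO.
Slack = (n − k + 1) − d = -3.
The slack is negative: d = 19 exceeds n − k + 1 = 16 by 3, so the Singleton bound is violated and no linear [19, 4, 19]_8 code can exist. In particular it is not MDS (MDS requires d = n − k + 1 exactly).
Description: the claimed parameters are [19, 4, 19]_8; such a code would be impossible (violates the Singleton bound).


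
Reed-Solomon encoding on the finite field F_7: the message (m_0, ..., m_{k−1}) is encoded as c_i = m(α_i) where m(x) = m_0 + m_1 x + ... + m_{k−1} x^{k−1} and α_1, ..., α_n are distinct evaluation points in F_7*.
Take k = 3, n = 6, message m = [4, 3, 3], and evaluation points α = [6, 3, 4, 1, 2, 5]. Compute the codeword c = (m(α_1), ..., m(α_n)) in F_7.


c = [4, 5, 1, 3, 1, 3]

Message polynomial: m(x) = 4 + 3·x + 3·x^2 (mod 7).
For each evaluation point α_i, compute m(α_i) mod 7:
  α_1 = 6: Horner steps 3 → 0 → 4, so m(6) = 4.
  α_2 = 3: Horner steps 3 → 5 → 5, so m(3) = 5.
  α_3 = 4: Horner steps 3 → 1 → 1, so m(4) = 1.
  α_4 = 1: Horner steps 3 → 6 → 3, so m(1) = 3.
  α_5 = 2: Horner steps 3 → 2 → 1, so m(2) = 1.
  α_6 = 5: Horner steps 3 → 4 → 3, so m(5) = 3.
Codeword c = [4, 5, 1, 3, 1, 3] ∈ F_7^6.


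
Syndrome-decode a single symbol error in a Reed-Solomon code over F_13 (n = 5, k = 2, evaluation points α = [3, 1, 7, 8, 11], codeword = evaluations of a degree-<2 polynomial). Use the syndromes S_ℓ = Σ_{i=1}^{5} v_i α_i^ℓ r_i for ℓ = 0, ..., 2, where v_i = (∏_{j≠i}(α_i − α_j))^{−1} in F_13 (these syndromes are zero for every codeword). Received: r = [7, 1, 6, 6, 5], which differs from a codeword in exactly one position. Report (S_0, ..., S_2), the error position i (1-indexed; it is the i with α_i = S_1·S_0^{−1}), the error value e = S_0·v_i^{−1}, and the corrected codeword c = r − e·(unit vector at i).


S = (3, 11, 10), error at position 4, error magnitude e = 10, c = [7, 1, 6, 9, 5].

Step 1: column multipliers v_i = (∏_{j≠i}(α_i − α_j))^{−1} mod 13.
  i = 1 (α = 3): (3−1)(3−7)(3−8)(3−11) = 2·(−4)·(−5)·(−8) = −320 ≡ 5, so v_1 = 5^{−1} = 8 (mod 13).
  i = 2 (α = 1): (1−3)(1−7)(1−8)(1−11) = (−2)·(−6)·(−7)·(−10) = 840 ≡ 8, so v_2 = 8^{−1} = 5 (mod 13).
  i = 3 (α = 7): (7−3)(7−1)(7−8)(7−11) = 4·6·(−1)·(−4) = 96 ≡ 5, so v_3 = 5^{−1} = 8 (mod 13).
  i = 4 (α = 8): (8−3)(8−1)(8−7)(8−11) = 5·7·1·(−3) = −105 ≡ 12, so v_4 = 12^{−1} = 12 (mod 13).
  i = 5 (α = 11): (11−3)(11−1)(11−7)(11−8) = 8·10·4·3 = 960 ≡ 11, so v_5 = 11^{−1} = 6 (mod 13).
  v = [8, 5, 8, 12, 6].
Step 2: syndromes of r = [7, 1, 6, 6, 5] (all sums mod 13).
  S_0 = Σ v_i r_i = 8·7 + 5·1 + 8·6 + 12·6 + 6·5 = 211 ≡ 3.
  S_1 = Σ v_i α_i r_i = 8·3·7 + 5·1·1 + 8·7·6 + 12·8·6 + 6·11·5 = 1415 ≡ 11.
  α_i^2 mod 13 = [9, 1, 10, 12, 4].
  S_2 = Σ v_i α_i^2 r_i = 8·9·7 + 5·1·1 + 8·10·6 + 12·12·6 + 6·4·5 = 1973 ≡ 10.
  S = (3, 11, 10) ≠ 0, so r is not a codeword (an error is present).
Step 3: locate the error. For a single error e at position i, S_ℓ = v_i·e·α_i^ℓ, so α_err = S_1/S_0.
  S_0^{−1} = 3^{−1} = 9 (mod 13), so α_err = 11·9 = 99 ≡ 8 = α_4. Error position i = 4.
  Consistency check: S_2/S_1 = 10·6 = 60 ≡ 8 = α_err ✓ (single-error assumption holds).
Step 4: error magnitude e = S_0/v_4 = S_0·∏_{j≠4}(α_4 − α_j) = 3·12 = 36 ≡ 10 (mod 13).
Step 5: correct position 4: c_4 = r_4 − e = 6 − 10 ≡ 9 (mod 13). Hence c = [7, 1, 6, 9, 5].
  Check: interpolating c through the α_i gives m(x) = 11 + 3·x (degree < 2) with m(α_i) = c_i for every i, so c is indeed a codeword.


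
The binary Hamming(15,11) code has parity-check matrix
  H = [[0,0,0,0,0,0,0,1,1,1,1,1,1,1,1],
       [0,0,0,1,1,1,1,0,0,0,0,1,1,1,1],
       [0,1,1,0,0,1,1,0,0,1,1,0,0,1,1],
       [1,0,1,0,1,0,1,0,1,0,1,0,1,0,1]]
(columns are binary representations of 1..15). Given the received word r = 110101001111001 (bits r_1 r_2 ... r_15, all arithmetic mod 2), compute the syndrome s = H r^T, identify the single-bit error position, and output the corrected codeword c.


s = (1, 0, 1, 0)^T, error position = 10, corrected codeword c = 110101001011001

Compute s = H r^T mod 2 one row at a time:
  s_1 = 0 + 1 + 1 + 1 + 1 + 0 + 0 + 1 = 5 ≡ 1 (mod 2).
  s_2 = 1 + 0 + 1 + 0 + 1 + 0 + 0 + 1 = 4 ≡ 0 (mod 2).
  s_3 = 1 + 0 + 1 + 0 + 1 + 1 + 0 + 1 = 5 ≡ 1 (mod 2).
  s_4 = 1 + 0 + 0 + 0 + 1 + 1 + 0 + 1 = 4 ≡ 0 (mod 2).
s = (1, 0, 1, 0)^T — this equals column 10 of H (binary 1010), so error is at position 10.
Correct: flip bit 10 of r = 110101001111001 to get c = 110101001011001.


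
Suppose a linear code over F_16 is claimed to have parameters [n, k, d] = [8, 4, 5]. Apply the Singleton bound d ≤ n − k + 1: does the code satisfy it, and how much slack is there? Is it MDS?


Singleton RHS = n − k + 1 = 5, slack = 0, bound satisfied, MDS.

Singleton bound: d ≤ n − k + 1.
Here n = 8, k = 4, so n − k + 1 = 5.
Given d = 5, check d ≤ 5: YES.
Slack = (n − k + 1) − d = 0.
The code is MDS (slack = 0).
Description: the claimed parameters are [8, 4, 5]_16; such a code would be MDS (meets Singleton bound).


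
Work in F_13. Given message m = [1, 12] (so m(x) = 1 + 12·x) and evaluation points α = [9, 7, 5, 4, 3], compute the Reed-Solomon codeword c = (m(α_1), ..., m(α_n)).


c = [5, 7, 9, 10, 11]

Message polynomial: m(x) = 1 + 12·x (mod 13).
For each evaluation point α_i, compute m(α_i) mod 13:
  α_1 = 9: Horner steps 12 → 5, so m(9) = 5.
  α_2 = 7: Horner steps 12 → 7, so m(7) = 7.
  α_3 = 5: Horner steps 12 → 9, so m(5) = 9.
  α_4 = 4: Horner steps 12 → 10, so m(4) = 10.
  α_5 = 3: Horner steps 12 → 11, so m(3) = 11.
Codeword c = [5, 7, 9, 10, 11] ∈ F_13^5.
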